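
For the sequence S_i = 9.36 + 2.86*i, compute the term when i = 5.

S_5 = 9.36 + 2.86*5 = 9.36 + 14.3 = 23.66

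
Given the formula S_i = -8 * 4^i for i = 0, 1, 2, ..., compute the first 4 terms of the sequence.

This is a geometric sequence.
i=0: S_0 = -8 * 4^0 = -8
i=1: S_1 = -8 * 4^1 = -32
i=2: S_2 = -8 * 4^2 = -128
i=3: S_3 = -8 * 4^3 = -512
The first 4 terms are: [-8, -32, -128, -512]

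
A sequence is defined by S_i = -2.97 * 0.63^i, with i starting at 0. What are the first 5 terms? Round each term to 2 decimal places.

This is a geometric sequence.
i=0: S_0 = -2.97 * 0.63^0 = -2.97
i=1: S_1 = -2.97 * 0.63^1 ≈ -1.87
i=2: S_2 = -2.97 * 0.63^2 ≈ -1.18
i=3: S_3 = -2.97 * 0.63^3 ≈ -0.74
i=4: S_4 = -2.97 * 0.63^4 ≈ -0.47
The first 5 terms are: [-2.97, -1.87, -1.18, -0.74, -0.47]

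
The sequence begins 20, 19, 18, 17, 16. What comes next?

Differences: 19 - 20 = -1
This is an arithmetic sequence with common difference d = -1.
Next term = 16 + -1 = 15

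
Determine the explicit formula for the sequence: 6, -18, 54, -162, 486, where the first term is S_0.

Check ratios: -18 / 6 = -3.0
Common ratio r = -3.
First term a = 6.
Formula: S_i = 6 * (-3)^i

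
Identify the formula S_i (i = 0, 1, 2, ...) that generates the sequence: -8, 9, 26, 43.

Check differences: 9 - -8 = 17
26 - 9 = 17
Common difference d = 17.
First term a = -8.
Formula: S_i = -8 + 17*i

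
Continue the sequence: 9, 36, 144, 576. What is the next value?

Ratios: 36 / 9 = 4.0
This is a geometric sequence with common ratio r = 4.
Next term = 576 * 4 = 2304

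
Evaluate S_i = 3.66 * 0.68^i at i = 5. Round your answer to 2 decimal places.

S_5 = 3.66 * 0.68^5 ≈ 3.66 * 0.1454 ≈ 0.53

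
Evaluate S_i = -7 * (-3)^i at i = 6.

S_6 = -7 * (-3)^6 = -7 * 729 = -5103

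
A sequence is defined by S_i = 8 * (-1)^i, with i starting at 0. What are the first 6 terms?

This is a geometric sequence.
i=0: S_0 = 8 * (-1)^0 = 8
i=1: S_1 = 8 * (-1)^1 = -8
i=2: S_2 = 8 * (-1)^2 = 8
i=3: S_3 = 8 * (-1)^3 = -8
i=4: S_4 = 8 * (-1)^4 = 8
i=5: S_5 = 8 * (-1)^5 = -8
The first 6 terms are: [8, -8, 8, -8, 8, -8]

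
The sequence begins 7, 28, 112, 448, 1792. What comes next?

Ratios: 28 / 7 = 4.0
This is a geometric sequence with common ratio r = 4.
Next term = 1792 * 4 = 7168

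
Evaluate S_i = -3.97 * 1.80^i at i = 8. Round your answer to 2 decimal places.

S_8 = -3.97 * 1.8^8 ≈ -3.97 * 110.1996 ≈ -437.49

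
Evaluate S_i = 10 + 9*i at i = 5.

S_5 = 10 + 9*5 = 10 + 45 = 55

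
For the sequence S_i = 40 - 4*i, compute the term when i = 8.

S_8 = 40 + -4*8 = 40 + -32 = 8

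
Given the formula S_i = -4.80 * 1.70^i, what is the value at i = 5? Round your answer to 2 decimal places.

S_5 = -4.8 * 1.7^5 ≈ -4.8 * 14.1986 ≈ -68.15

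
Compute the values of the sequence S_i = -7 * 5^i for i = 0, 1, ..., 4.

This is a geometric sequence.
i=0: S_0 = -7 * 5^0 = -7
i=1: S_1 = -7 * 5^1 = -35
i=2: S_2 = -7 * 5^2 = -175
i=3: S_3 = -7 * 5^3 = -875
i=4: S_4 = -7 * 5^4 = -4375
The first 5 terms are: [-7, -35, -175, -875, -4375]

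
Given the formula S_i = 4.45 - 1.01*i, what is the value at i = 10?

S_10 = 4.45 + -1.01*10 = 4.45 + -10.1 = -5.65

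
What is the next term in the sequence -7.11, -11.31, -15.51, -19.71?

Differences: -11.31 - -7.11 = -4.2
This is an arithmetic sequence with common difference d = -4.2.
Next term = -19.71 + -4.2 = -23.91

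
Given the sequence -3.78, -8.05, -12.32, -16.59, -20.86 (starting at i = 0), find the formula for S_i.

Check differences: -8.05 - -3.78 = -4.27
-12.32 - -8.05 = -4.27
Common difference d = -4.27.
First term a = -3.78.
Formula: S_i = -3.78 - 4.27*i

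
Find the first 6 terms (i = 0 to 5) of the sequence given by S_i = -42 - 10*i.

This is an arithmetic sequence.
i=0: S_0 = -42 + -10*0 = -42
i=1: S_1 = -42 + -10*1 = -52
i=2: S_2 = -42 + -10*2 = -62
i=3: S_3 = -42 + -10*3 = -72
i=4: S_4 = -42 + -10*4 = -82
i=5: S_5 = -42 + -10*5 = -92
The first 6 terms are: [-42, -52, -62, -72, -82, -92]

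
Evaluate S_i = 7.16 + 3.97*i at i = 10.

S_10 = 7.16 + 3.97*10 = 7.16 + 39.7 = 46.86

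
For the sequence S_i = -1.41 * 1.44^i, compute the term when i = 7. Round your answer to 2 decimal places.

S_7 = -1.41 * 1.44^7 ≈ -1.41 * 12.8392 ≈ -18.1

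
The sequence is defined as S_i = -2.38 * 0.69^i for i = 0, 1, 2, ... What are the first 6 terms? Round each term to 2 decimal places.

This is a geometric sequence.
i=0: S_0 = -2.38 * 0.69^0 = -2.38
i=1: S_1 = -2.38 * 0.69^1 ≈ -1.64
i=2: S_2 = -2.38 * 0.69^2 ≈ -1.13
i=3: S_3 = -2.38 * 0.69^3 ≈ -0.78
i=4: S_4 = -2.38 * 0.69^4 ≈ -0.54
i=5: S_5 = -2.38 * 0.69^5 ≈ -0.37
The first 6 terms are: [-2.38, -1.64, -1.13, -0.78, -0.54, -0.37]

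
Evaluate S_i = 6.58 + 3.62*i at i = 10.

S_10 = 6.58 + 3.62*10 = 6.58 + 36.2 = 42.78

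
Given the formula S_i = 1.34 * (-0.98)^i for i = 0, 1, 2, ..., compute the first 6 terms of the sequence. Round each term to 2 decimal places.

This is a geometric sequence.
i=0: S_0 = 1.34 * (-0.98)^0 = 1.34
i=1: S_1 = 1.34 * (-0.98)^1 ≈ -1.31
i=2: S_2 = 1.34 * (-0.98)^2 ≈ 1.29
i=3: S_3 = 1.34 * (-0.98)^3 ≈ -1.26
i=4: S_4 = 1.34 * (-0.98)^4 ≈ 1.24
i=5: S_5 = 1.34 * (-0.98)^5 ≈ -1.21
The first 6 terms are: [1.34, -1.31, 1.29, -1.26, 1.24, -1.21]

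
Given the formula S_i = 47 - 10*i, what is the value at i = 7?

S_7 = 47 + -10*7 = 47 + -70 = -23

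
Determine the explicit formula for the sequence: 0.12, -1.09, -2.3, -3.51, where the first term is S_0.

Check differences: -1.09 - 0.12 = -1.21
-2.3 - -1.09 = -1.21
Common difference d = -1.21.
First term a = 0.12.
Formula: S_i = 0.12 - 1.21*i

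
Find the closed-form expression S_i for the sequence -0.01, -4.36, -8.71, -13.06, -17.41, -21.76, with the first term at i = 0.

Check differences: -4.36 - -0.01 = -4.35
-8.71 - -4.36 = -4.35
Common difference d = -4.35.
First term a = -0.01.
Formula: S_i = -0.01 - 4.35*i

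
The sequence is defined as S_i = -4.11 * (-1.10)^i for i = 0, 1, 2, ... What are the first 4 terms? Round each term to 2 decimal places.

This is a geometric sequence.
i=0: S_0 = -4.11 * (-1.1)^0 = -4.11
i=1: S_1 = -4.11 * (-1.1)^1 ≈ 4.52
i=2: S_2 = -4.11 * (-1.1)^2 ≈ -4.97
i=3: S_3 = -4.11 * (-1.1)^3 ≈ 5.47
The first 4 terms are: [-4.11, 4.52, -4.97, 5.47]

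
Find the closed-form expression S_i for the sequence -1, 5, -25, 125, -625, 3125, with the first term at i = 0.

Check ratios: 5 / -1 = -5.0
Common ratio r = -5.
First term a = -1.
Formula: S_i = -1 * (-5)^i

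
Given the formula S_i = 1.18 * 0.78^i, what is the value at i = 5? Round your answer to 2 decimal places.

S_5 = 1.18 * 0.78^5 ≈ 1.18 * 0.2887 ≈ 0.34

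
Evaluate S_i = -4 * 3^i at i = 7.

S_7 = -4 * 3^7 = -4 * 2187 = -8748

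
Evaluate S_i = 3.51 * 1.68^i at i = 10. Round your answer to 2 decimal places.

S_10 = 3.51 * 1.68^10 ≈ 3.51 * 179.0989 ≈ 628.64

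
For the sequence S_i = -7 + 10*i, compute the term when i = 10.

S_10 = -7 + 10*10 = -7 + 100 = 93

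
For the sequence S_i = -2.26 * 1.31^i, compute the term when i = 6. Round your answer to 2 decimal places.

S_6 = -2.26 * 1.31^6 ≈ -2.26 * 5.0539 ≈ -11.42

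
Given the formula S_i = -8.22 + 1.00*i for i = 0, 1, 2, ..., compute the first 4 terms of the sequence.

This is an arithmetic sequence.
i=0: S_0 = -8.22 + 1.0*0 = -8.22
i=1: S_1 = -8.22 + 1.0*1 = -7.22
i=2: S_2 = -8.22 + 1.0*2 = -6.22
i=3: S_3 = -8.22 + 1.0*3 = -5.22
The first 4 terms are: [-8.22, -7.22, -6.22, -5.22]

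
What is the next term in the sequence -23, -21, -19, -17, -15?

Differences: -21 - -23 = 2
This is an arithmetic sequence with common difference d = 2.
Next term = -15 + 2 = -13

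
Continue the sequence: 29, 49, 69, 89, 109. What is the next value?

Differences: 49 - 29 = 20
This is an arithmetic sequence with common difference d = 20.
Next term = 109 + 20 = 129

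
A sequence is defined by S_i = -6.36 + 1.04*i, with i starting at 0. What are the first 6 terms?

This is an arithmetic sequence.
i=0: S_0 = -6.36 + 1.04*0 = -6.36
i=1: S_1 = -6.36 + 1.04*1 = -5.32
i=2: S_2 = -6.36 + 1.04*2 = -4.28
i=3: S_3 = -6.36 + 1.04*3 = -3.24
i=4: S_4 = -6.36 + 1.04*4 = -2.2
i=5: S_5 = -6.36 + 1.04*5 = -1.16
The first 6 terms are: [-6.36, -5.32, -4.28, -3.24, -2.2, -1.16]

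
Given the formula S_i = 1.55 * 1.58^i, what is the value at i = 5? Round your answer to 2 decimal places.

S_5 = 1.55 * 1.58^5 ≈ 1.55 * 9.8466 ≈ 15.26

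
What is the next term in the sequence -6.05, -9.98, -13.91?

Differences: -9.98 - -6.05 = -3.93
This is an arithmetic sequence with common difference d = -3.93.
Next term = -13.91 + -3.93 = -17.84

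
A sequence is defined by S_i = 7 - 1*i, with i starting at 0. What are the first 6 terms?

This is an arithmetic sequence.
i=0: S_0 = 7 + -1*0 = 7
i=1: S_1 = 7 + -1*1 = 6
i=2: S_2 = 7 + -1*2 = 5
i=3: S_3 = 7 + -1*3 = 4
i=4: S_4 = 7 + -1*4 = 3
i=5: S_5 = 7 + -1*5 = 2
The first 6 terms are: [7, 6, 5, 4, 3, 2]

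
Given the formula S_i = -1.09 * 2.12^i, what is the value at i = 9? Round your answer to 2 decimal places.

S_9 = -1.09 * 2.12^9 ≈ -1.09 * 865.0132 ≈ -942.86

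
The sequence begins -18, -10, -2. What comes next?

Differences: -10 - -18 = 8
This is an arithmetic sequence with common difference d = 8.
Next term = -2 + 8 = 6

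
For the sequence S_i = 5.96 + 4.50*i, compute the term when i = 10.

S_10 = 5.96 + 4.5*10 = 5.96 + 45.0 = 50.96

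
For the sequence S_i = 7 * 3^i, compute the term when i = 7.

S_7 = 7 * 3^7 = 7 * 2187 = 15309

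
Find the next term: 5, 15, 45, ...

Ratios: 15 / 5 = 3.0
This is a geometric sequence with common ratio r = 3.
Next term = 45 * 3 = 135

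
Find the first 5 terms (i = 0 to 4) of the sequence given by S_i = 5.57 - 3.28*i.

This is an arithmetic sequence.
i=0: S_0 = 5.57 + -3.28*0 = 5.57
i=1: S_1 = 5.57 + -3.28*1 = 2.29
i=2: S_2 = 5.57 + -3.28*2 = -0.99
i=3: S_3 = 5.57 + -3.28*3 = -4.27
i=4: S_4 = 5.57 + -3.28*4 = -7.55
The first 5 terms are: [5.57, 2.29, -0.99, -4.27, -7.55]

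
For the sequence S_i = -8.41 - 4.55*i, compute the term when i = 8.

S_8 = -8.41 + -4.55*8 = -8.41 + -36.4 = -44.81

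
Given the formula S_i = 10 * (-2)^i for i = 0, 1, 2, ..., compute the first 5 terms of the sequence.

This is a geometric sequence.
i=0: S_0 = 10 * (-2)^0 = 10
i=1: S_1 = 10 * (-2)^1 = -20
i=2: S_2 = 10 * (-2)^2 = 40
i=3: S_3 = 10 * (-2)^3 = -80
i=4: S_4 = 10 * (-2)^4 = 160
The first 5 terms are: [10, -20, 40, -80, 160]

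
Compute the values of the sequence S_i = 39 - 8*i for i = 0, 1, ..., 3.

This is an arithmetic sequence.
i=0: S_0 = 39 + -8*0 = 39
i=1: S_1 = 39 + -8*1 = 31
i=2: S_2 = 39 + -8*2 = 23
i=3: S_3 = 39 + -8*3 = 15
The first 4 terms are: [39, 31, 23, 15]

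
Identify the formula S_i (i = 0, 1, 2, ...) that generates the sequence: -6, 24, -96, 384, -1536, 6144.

Check ratios: 24 / -6 = -4.0
Common ratio r = -4.
First term a = -6.
Formula: S_i = -6 * (-4)^i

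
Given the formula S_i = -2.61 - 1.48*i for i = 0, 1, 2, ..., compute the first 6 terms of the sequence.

This is an arithmetic sequence.
i=0: S_0 = -2.61 + -1.48*0 = -2.61
i=1: S_1 = -2.61 + -1.48*1 = -4.09
i=2: S_2 = -2.61 + -1.48*2 = -5.57
i=3: S_3 = -2.61 + -1.48*3 = -7.05
i=4: S_4 = -2.61 + -1.48*4 = -8.53
i=5: S_5 = -2.61 + -1.48*5 = -10.01
The first 6 terms are: [-2.61, -4.09, -5.57, -7.05, -8.53, -10.01]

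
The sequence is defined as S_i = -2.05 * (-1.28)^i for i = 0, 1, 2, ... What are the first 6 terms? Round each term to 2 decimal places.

This is a geometric sequence.
i=0: S_0 = -2.05 * (-1.28)^0 = -2.05
i=1: S_1 = -2.05 * (-1.28)^1 ≈ 2.62
i=2: S_2 = -2.05 * (-1.28)^2 ≈ -3.36
i=3: S_3 = -2.05 * (-1.28)^3 ≈ 4.3
i=4: S_4 = -2.05 * (-1.28)^4 ≈ -5.5
i=5: S_5 = -2.05 * (-1.28)^5 ≈ 7.04
The first 6 terms are: [-2.05, 2.62, -3.36, 4.3, -5.5, 7.04]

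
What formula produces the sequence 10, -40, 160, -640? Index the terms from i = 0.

Check ratios: -40 / 10 = -4.0
Common ratio r = -4.
First term a = 10.
Formula: S_i = 10 * (-4)^i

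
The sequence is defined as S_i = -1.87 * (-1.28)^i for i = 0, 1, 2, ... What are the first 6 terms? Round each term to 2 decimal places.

This is a geometric sequence.
i=0: S_0 = -1.87 * (-1.28)^0 = -1.87
i=1: S_1 = -1.87 * (-1.28)^1 ≈ 2.39
i=2: S_2 = -1.87 * (-1.28)^2 ≈ -3.06
i=3: S_3 = -1.87 * (-1.28)^3 ≈ 3.92
i=4: S_4 = -1.87 * (-1.28)^4 ≈ -5.02
i=5: S_5 = -1.87 * (-1.28)^5 ≈ 6.43
The first 6 terms are: [-1.87, 2.39, -3.06, 3.92, -5.02, 6.43]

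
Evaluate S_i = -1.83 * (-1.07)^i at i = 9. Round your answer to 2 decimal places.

S_9 = -1.83 * (-1.07)^9 ≈ -1.83 * -1.8385 ≈ 3.36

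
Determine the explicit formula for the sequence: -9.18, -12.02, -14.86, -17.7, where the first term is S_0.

Check differences: -12.02 - -9.18 = -2.84
-14.86 - -12.02 = -2.84
Common difference d = -2.84.
First term a = -9.18.
Formula: S_i = -9.18 - 2.84*i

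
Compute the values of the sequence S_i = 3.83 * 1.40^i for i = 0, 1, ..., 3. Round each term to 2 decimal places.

This is a geometric sequence.
i=0: S_0 = 3.83 * 1.4^0 = 3.83
i=1: S_1 = 3.83 * 1.4^1 ≈ 5.36
i=2: S_2 = 3.83 * 1.4^2 ≈ 7.51
i=3: S_3 = 3.83 * 1.4^3 ≈ 10.51
The first 4 terms are: [3.83, 5.36, 7.51, 10.51]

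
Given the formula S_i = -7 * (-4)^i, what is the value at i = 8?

S_8 = -7 * (-4)^8 = -7 * 65536 = -458752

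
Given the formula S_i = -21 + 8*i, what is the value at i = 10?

S_10 = -21 + 8*10 = -21 + 80 = 59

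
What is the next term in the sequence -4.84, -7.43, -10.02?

Differences: -7.43 - -4.84 = -2.59
This is an arithmetic sequence with common difference d = -2.59.
Next term = -10.02 + -2.59 = -12.61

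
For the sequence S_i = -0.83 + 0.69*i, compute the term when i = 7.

S_7 = -0.83 + 0.69*7 = -0.83 + 4.83 = 4.0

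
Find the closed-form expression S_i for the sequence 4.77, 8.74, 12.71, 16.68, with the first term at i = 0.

Check differences: 8.74 - 4.77 = 3.97
12.71 - 8.74 = 3.97
Common difference d = 3.97.
First term a = 4.77.
Formula: S_i = 4.77 + 3.97*i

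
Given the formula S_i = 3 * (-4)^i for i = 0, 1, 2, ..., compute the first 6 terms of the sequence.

This is a geometric sequence.
i=0: S_0 = 3 * (-4)^0 = 3
i=1: S_1 = 3 * (-4)^1 = -12
i=2: S_2 = 3 * (-4)^2 = 48
i=3: S_3 = 3 * (-4)^3 = -192
i=4: S_4 = 3 * (-4)^4 = 768
i=5: S_5 = 3 * (-4)^5 = -3072
The first 6 terms are: [3, -12, 48, -192, 768, -3072]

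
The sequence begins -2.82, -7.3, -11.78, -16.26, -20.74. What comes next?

Differences: -7.3 - -2.82 = -4.48
This is an arithmetic sequence with common difference d = -4.48.
Next term = -20.74 + -4.48 = -25.22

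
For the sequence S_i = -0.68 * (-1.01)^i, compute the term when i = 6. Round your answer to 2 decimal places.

S_6 = -0.68 * (-1.01)^6 ≈ -0.68 * 1.0615 ≈ -0.72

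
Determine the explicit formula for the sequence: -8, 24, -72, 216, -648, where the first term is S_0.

Check ratios: 24 / -8 = -3.0
Common ratio r = -3.
First term a = -8.
Formula: S_i = -8 * (-3)^i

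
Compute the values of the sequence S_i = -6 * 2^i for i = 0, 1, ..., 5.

This is a geometric sequence.
i=0: S_0 = -6 * 2^0 = -6
i=1: S_1 = -6 * 2^1 = -12
i=2: S_2 = -6 * 2^2 = -24
i=3: S_3 = -6 * 2^3 = -48
i=4: S_4 = -6 * 2^4 = -96
i=5: S_5 = -6 * 2^5 = -192
The first 6 terms are: [-6, -12, -24, -48, -96, -192]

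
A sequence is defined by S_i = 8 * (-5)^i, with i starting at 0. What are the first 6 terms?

This is a geometric sequence.
i=0: S_0 = 8 * (-5)^0 = 8
i=1: S_1 = 8 * (-5)^1 = -40
i=2: S_2 = 8 * (-5)^2 = 200
i=3: S_3 = 8 * (-5)^3 = -1000
i=4: S_4 = 8 * (-5)^4 = 5000
i=5: S_5 = 8 * (-5)^5 = -25000
The first 6 terms are: [8, -40, 200, -1000, 5000, -25000]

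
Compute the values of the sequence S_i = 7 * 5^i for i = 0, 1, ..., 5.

This is a geometric sequence.
i=0: S_0 = 7 * 5^0 = 7
i=1: S_1 = 7 * 5^1 = 35
i=2: S_2 = 7 * 5^2 = 175
i=3: S_3 = 7 * 5^3 = 875
i=4: S_4 = 7 * 5^4 = 4375
i=5: S_5 = 7 * 5^5 = 21875
The first 6 terms are: [7, 35, 175, 875, 4375, 21875]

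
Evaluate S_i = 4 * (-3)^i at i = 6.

S_6 = 4 * (-3)^6 = 4 * 729 = 2916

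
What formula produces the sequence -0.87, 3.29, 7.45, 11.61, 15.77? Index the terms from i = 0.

Check differences: 3.29 - -0.87 = 4.16
7.45 - 3.29 = 4.16
Common difference d = 4.16.
First term a = -0.87.
Formula: S_i = -0.87 + 4.16*i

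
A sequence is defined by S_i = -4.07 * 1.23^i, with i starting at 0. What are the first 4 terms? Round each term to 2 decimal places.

This is a geometric sequence.
i=0: S_0 = -4.07 * 1.23^0 = -4.07
i=1: S_1 = -4.07 * 1.23^1 ≈ -5.01
i=2: S_2 = -4.07 * 1.23^2 ≈ -6.16
i=3: S_3 = -4.07 * 1.23^3 ≈ -7.57
The first 4 terms are: [-4.07, -5.01, -6.16, -7.57]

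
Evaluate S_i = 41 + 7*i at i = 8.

S_8 = 41 + 7*8 = 41 + 56 = 97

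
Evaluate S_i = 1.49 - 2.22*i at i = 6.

S_6 = 1.49 + -2.22*6 = 1.49 + -13.32 = -11.83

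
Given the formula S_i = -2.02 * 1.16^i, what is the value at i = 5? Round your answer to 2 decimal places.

S_5 = -2.02 * 1.16^5 ≈ -2.02 * 2.1003 ≈ -4.24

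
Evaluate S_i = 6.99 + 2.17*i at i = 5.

S_5 = 6.99 + 2.17*5 = 6.99 + 10.85 = 17.84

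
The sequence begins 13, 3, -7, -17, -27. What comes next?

Differences: 3 - 13 = -10
This is an arithmetic sequence with common difference d = -10.
Next term = -27 + -10 = -37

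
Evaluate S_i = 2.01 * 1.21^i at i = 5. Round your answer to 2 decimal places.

S_5 = 2.01 * 1.21^5 ≈ 2.01 * 2.5937 ≈ 5.21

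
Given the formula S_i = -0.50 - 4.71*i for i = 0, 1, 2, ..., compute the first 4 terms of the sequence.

This is an arithmetic sequence.
i=0: S_0 = -0.5 + -4.71*0 = -0.5
i=1: S_1 = -0.5 + -4.71*1 = -5.21
i=2: S_2 = -0.5 + -4.71*2 = -9.92
i=3: S_3 = -0.5 + -4.71*3 = -14.63
The first 4 terms are: [-0.5, -5.21, -9.92, -14.63]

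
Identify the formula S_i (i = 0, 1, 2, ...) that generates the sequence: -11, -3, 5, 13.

Check differences: -3 - -11 = 8
5 - -3 = 8
Common difference d = 8.
First term a = -11.
Formula: S_i = -11 + 8*i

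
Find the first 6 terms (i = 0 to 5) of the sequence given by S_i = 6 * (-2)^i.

This is a geometric sequence.
i=0: S_0 = 6 * (-2)^0 = 6
i=1: S_1 = 6 * (-2)^1 = -12
i=2: S_2 = 6 * (-2)^2 = 24
i=3: S_3 = 6 * (-2)^3 = -48
i=4: S_4 = 6 * (-2)^4 = 96
i=5: S_5 = 6 * (-2)^5 = -192
The first 6 terms are: [6, -12, 24, -48, 96, -192]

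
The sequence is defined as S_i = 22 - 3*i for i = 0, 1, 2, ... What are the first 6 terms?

This is an arithmetic sequence.
i=0: S_0 = 22 + -3*0 = 22
i=1: S_1 = 22 + -3*1 = 19
i=2: S_2 = 22 + -3*2 = 16
i=3: S_3 = 22 + -3*3 = 13
i=4: S_4 = 22 + -3*4 = 10
i=5: S_5 = 22 + -3*5 = 7
The first 6 terms are: [22, 19, 16, 13, 10, 7]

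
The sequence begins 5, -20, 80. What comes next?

Ratios: -20 / 5 = -4.0
This is a geometric sequence with common ratio r = -4.
Next term = 80 * -4 = -320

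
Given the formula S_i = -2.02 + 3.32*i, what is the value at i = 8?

S_8 = -2.02 + 3.32*8 = -2.02 + 26.56 = 24.54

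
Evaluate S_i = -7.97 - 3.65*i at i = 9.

S_9 = -7.97 + -3.65*9 = -7.97 + -32.85 = -40.82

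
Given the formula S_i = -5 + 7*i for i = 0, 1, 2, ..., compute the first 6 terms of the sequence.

This is an arithmetic sequence.
i=0: S_0 = -5 + 7*0 = -5
i=1: S_1 = -5 + 7*1 = 2
i=2: S_2 = -5 + 7*2 = 9
i=3: S_3 = -5 + 7*3 = 16
i=4: S_4 = -5 + 7*4 = 23
i=5: S_5 = -5 + 7*5 = 30
The first 6 terms are: [-5, 2, 9, 16, 23, 30]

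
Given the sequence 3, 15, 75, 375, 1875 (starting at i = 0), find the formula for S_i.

Check ratios: 15 / 3 = 5.0
Common ratio r = 5.
First term a = 3.
Formula: S_i = 3 * 5^i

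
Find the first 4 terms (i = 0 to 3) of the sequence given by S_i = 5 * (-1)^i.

This is a geometric sequence.
i=0: S_0 = 5 * (-1)^0 = 5
i=1: S_1 = 5 * (-1)^1 = -5
i=2: S_2 = 5 * (-1)^2 = 5
i=3: S_3 = 5 * (-1)^3 = -5
The first 4 terms are: [5, -5, 5, -5]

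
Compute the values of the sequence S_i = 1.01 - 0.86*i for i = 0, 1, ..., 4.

This is an arithmetic sequence.
i=0: S_0 = 1.01 + -0.86*0 = 1.01
i=1: S_1 = 1.01 + -0.86*1 = 0.15
i=2: S_2 = 1.01 + -0.86*2 = -0.71
i=3: S_3 = 1.01 + -0.86*3 = -1.57
i=4: S_4 = 1.01 + -0.86*4 = -2.43
The first 5 terms are: [1.01, 0.15, -0.71, -1.57, -2.43]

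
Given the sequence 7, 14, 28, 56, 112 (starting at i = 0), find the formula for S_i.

Check ratios: 14 / 7 = 2.0
Common ratio r = 2.
First term a = 7.
Formula: S_i = 7 * 2^i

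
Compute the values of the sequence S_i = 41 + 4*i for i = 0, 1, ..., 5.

This is an arithmetic sequence.
i=0: S_0 = 41 + 4*0 = 41
i=1: S_1 = 41 + 4*1 = 45
i=2: S_2 = 41 + 4*2 = 49
i=3: S_3 = 41 + 4*3 = 53
i=4: S_4 = 41 + 4*4 = 57
i=5: S_5 = 41 + 4*5 = 61
The first 6 terms are: [41, 45, 49, 53, 57, 61]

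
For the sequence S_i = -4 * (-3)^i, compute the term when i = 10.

S_10 = -4 * (-3)^10 = -4 * 59049 = -236196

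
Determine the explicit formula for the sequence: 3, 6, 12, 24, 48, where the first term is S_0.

Check ratios: 6 / 3 = 2.0
Common ratio r = 2.
First term a = 3.
Formula: S_i = 3 * 2^i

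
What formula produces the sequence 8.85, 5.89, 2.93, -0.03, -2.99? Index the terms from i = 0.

Check differences: 5.89 - 8.85 = -2.96
2.93 - 5.89 = -2.96
Common difference d = -2.96.
First term a = 8.85.
Formula: S_i = 8.85 - 2.96*i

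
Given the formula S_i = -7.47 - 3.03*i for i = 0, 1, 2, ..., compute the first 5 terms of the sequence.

This is an arithmetic sequence.
i=0: S_0 = -7.47 + -3.03*0 = -7.47
i=1: S_1 = -7.47 + -3.03*1 = -10.5
i=2: S_2 = -7.47 + -3.03*2 = -13.53
i=3: S_3 = -7.47 + -3.03*3 = -16.56
i=4: S_4 = -7.47 + -3.03*4 = -19.59
The first 5 terms are: [-7.47, -10.5, -13.53, -16.56, -19.59]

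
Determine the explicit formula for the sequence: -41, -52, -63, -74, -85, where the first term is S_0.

Check differences: -52 - -41 = -11
-63 - -52 = -11
Common difference d = -11.
First term a = -41.
Formula: S_i = -41 - 11*i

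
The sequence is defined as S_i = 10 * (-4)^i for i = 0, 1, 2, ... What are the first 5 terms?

This is a geometric sequence.
i=0: S_0 = 10 * (-4)^0 = 10
i=1: S_1 = 10 * (-4)^1 = -40
i=2: S_2 = 10 * (-4)^2 = 160
i=3: S_3 = 10 * (-4)^3 = -640
i=4: S_4 = 10 * (-4)^4 = 2560
The first 5 terms are: [10, -40, 160, -640, 2560]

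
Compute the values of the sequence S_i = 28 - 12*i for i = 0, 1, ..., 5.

This is an arithmetic sequence.
i=0: S_0 = 28 + -12*0 = 28
i=1: S_1 = 28 + -12*1 = 16
i=2: S_2 = 28 + -12*2 = 4
i=3: S_3 = 28 + -12*3 = -8
i=4: S_4 = 28 + -12*4 = -20
i=5: S_5 = 28 + -12*5 = -32
The first 6 terms are: [28, 16, 4, -8, -20, -32]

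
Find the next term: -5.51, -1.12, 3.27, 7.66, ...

Differences: -1.12 - -5.51 = 4.39
This is an arithmetic sequence with common difference d = 4.39.
Next term = 7.66 + 4.39 = 12.05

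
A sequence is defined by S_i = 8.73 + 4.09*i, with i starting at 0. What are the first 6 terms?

This is an arithmetic sequence.
i=0: S_0 = 8.73 + 4.09*0 = 8.73
i=1: S_1 = 8.73 + 4.09*1 = 12.82
i=2: S_2 = 8.73 + 4.09*2 = 16.91
i=3: S_3 = 8.73 + 4.09*3 = 21.0
i=4: S_4 = 8.73 + 4.09*4 = 25.09
i=5: S_5 = 8.73 + 4.09*5 = 29.18
The first 6 terms are: [8.73, 12.82, 16.91, 21.0, 25.09, 29.18]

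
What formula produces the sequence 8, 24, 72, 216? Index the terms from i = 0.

Check ratios: 24 / 8 = 3.0
Common ratio r = 3.
First term a = 8.
Formula: S_i = 8 * 3^i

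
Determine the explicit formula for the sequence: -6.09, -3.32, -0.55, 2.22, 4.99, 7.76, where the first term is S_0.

Check differences: -3.32 - -6.09 = 2.77
-0.55 - -3.32 = 2.77
Common difference d = 2.77.
First term a = -6.09.
Formula: S_i = -6.09 + 2.77*i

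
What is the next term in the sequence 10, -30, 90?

Ratios: -30 / 10 = -3.0
This is a geometric sequence with common ratio r = -3.
Next term = 90 * -3 = -270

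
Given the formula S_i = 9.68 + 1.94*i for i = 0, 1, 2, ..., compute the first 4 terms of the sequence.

This is an arithmetic sequence.
i=0: S_0 = 9.68 + 1.94*0 = 9.68
i=1: S_1 = 9.68 + 1.94*1 = 11.62
i=2: S_2 = 9.68 + 1.94*2 = 13.56
i=3: S_3 = 9.68 + 1.94*3 = 15.5
The first 4 terms are: [9.68, 11.62, 13.56, 15.5]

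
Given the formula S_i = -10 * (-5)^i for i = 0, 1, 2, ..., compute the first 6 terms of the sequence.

This is a geometric sequence.
i=0: S_0 = -10 * (-5)^0 = -10
i=1: S_1 = -10 * (-5)^1 = 50
i=2: S_2 = -10 * (-5)^2 = -250
i=3: S_3 = -10 * (-5)^3 = 1250
i=4: S_4 = -10 * (-5)^4 = -6250
i=5: S_5 = -10 * (-5)^5 = 31250
The first 6 terms are: [-10, 50, -250, 1250, -6250, 31250]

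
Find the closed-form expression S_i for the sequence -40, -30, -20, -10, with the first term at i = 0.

Check differences: -30 - -40 = 10
-20 - -30 = 10
Common difference d = 10.
First term a = -40.
Formula: S_i = -40 + 10*i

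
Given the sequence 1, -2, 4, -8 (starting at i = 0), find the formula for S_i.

Check ratios: -2 / 1 = -2.0
Common ratio r = -2.
First term a = 1.
Formula: S_i = 1 * (-2)^i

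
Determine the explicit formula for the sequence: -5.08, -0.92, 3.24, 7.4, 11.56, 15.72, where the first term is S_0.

Check differences: -0.92 - -5.08 = 4.16
3.24 - -0.92 = 4.16
Common difference d = 4.16.
First term a = -5.08.
Formula: S_i = -5.08 + 4.16*i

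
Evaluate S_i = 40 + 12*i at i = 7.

S_7 = 40 + 12*7 = 40 + 84 = 124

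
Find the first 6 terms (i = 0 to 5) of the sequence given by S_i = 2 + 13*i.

This is an arithmetic sequence.
i=0: S_0 = 2 + 13*0 = 2
i=1: S_1 = 2 + 13*1 = 15
i=2: S_2 = 2 + 13*2 = 28
i=3: S_3 = 2 + 13*3 = 41
i=4: S_4 = 2 + 13*4 = 54
i=5: S_5 = 2 + 13*5 = 67
The first 6 terms are: [2, 15, 28, 41, 54, 67]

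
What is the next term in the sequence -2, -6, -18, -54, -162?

Ratios: -6 / -2 = 3.0
This is a geometric sequence with common ratio r = 3.
Next term = -162 * 3 = -486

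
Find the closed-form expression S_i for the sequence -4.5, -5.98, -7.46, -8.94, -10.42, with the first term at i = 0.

Check differences: -5.98 - -4.5 = -1.48
-7.46 - -5.98 = -1.48
Common difference d = -1.48.
First term a = -4.5.
Formula: S_i = -4.50 - 1.48*i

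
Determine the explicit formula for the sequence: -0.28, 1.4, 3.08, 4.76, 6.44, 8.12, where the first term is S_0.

Check differences: 1.4 - -0.28 = 1.68
3.08 - 1.4 = 1.68
Common difference d = 1.68.
First term a = -0.28.
Formula: S_i = -0.28 + 1.68*i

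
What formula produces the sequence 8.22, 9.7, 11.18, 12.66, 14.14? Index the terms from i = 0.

Check differences: 9.7 - 8.22 = 1.48
11.18 - 9.7 = 1.48
Common difference d = 1.48.
First term a = 8.22.
Formula: S_i = 8.22 + 1.48*i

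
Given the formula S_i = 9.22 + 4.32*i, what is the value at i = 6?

S_6 = 9.22 + 4.32*6 = 9.22 + 25.92 = 35.14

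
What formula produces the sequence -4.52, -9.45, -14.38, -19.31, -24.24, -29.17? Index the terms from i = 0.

Check differences: -9.45 - -4.52 = -4.93
-14.38 - -9.45 = -4.93
Common difference d = -4.93.
First term a = -4.52.
Formula: S_i = -4.52 - 4.93*i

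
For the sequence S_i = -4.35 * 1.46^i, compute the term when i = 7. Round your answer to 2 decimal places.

S_7 = -4.35 * 1.46^7 ≈ -4.35 * 14.1407 ≈ -61.51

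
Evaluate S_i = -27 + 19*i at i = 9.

S_9 = -27 + 19*9 = -27 + 171 = 144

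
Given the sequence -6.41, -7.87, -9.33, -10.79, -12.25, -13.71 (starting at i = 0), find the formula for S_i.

Check differences: -7.87 - -6.41 = -1.46
-9.33 - -7.87 = -1.46
Common difference d = -1.46.
First term a = -6.41.
Formula: S_i = -6.41 - 1.46*i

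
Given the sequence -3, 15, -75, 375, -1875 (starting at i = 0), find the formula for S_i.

Check ratios: 15 / -3 = -5.0
Common ratio r = -5.
First term a = -3.
Formula: S_i = -3 * (-5)^i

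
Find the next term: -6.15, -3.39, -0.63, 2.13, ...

Differences: -3.39 - -6.15 = 2.76
This is an arithmetic sequence with common difference d = 2.76.
Next term = 2.13 + 2.76 = 4.89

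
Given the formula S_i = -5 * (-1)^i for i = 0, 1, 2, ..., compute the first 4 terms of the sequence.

This is a geometric sequence.
i=0: S_0 = -5 * (-1)^0 = -5
i=1: S_1 = -5 * (-1)^1 = 5
i=2: S_2 = -5 * (-1)^2 = -5
i=3: S_3 = -5 * (-1)^3 = 5
The first 4 terms are: [-5, 5, -5, 5]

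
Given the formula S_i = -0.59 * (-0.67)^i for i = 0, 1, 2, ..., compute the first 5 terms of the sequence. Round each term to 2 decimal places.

This is a geometric sequence.
i=0: S_0 = -0.59 * (-0.67)^0 = -0.59
i=1: S_1 = -0.59 * (-0.67)^1 ≈ 0.4
i=2: S_2 = -0.59 * (-0.67)^2 ≈ -0.26
i=3: S_3 = -0.59 * (-0.67)^3 ≈ 0.18
i=4: S_4 = -0.59 * (-0.67)^4 ≈ -0.12
The first 5 terms are: [-0.59, 0.4, -0.26, 0.18, -0.12]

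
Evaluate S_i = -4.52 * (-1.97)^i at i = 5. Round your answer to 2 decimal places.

S_5 = -4.52 * (-1.97)^5 ≈ -4.52 * -29.6709 ≈ 134.11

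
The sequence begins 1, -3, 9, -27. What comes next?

Ratios: -3 / 1 = -3.0
This is a geometric sequence with common ratio r = -3.
Next term = -27 * -3 = 81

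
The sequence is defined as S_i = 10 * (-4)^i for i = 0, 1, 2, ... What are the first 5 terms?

This is a geometric sequence.
i=0: S_0 = 10 * (-4)^0 = 10
i=1: S_1 = 10 * (-4)^1 = -40
i=2: S_2 = 10 * (-4)^2 = 160
i=3: S_3 = 10 * (-4)^3 = -640
i=4: S_4 = 10 * (-4)^4 = 2560
The first 5 terms are: [10, -40, 160, -640, 2560]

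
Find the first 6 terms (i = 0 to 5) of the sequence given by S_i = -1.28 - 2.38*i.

This is an arithmetic sequence.
i=0: S_0 = -1.28 + -2.38*0 = -1.28
i=1: S_1 = -1.28 + -2.38*1 = -3.66
i=2: S_2 = -1.28 + -2.38*2 = -6.04
i=3: S_3 = -1.28 + -2.38*3 = -8.42
i=4: S_4 = -1.28 + -2.38*4 = -10.8
i=5: S_5 = -1.28 + -2.38*5 = -13.18
The first 6 terms are: [-1.28, -3.66, -6.04, -8.42, -10.8, -13.18]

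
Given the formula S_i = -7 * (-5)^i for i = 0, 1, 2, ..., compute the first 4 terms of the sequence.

This is a geometric sequence.
i=0: S_0 = -7 * (-5)^0 = -7
i=1: S_1 = -7 * (-5)^1 = 35
i=2: S_2 = -7 * (-5)^2 = -175
i=3: S_3 = -7 * (-5)^3 = 875
The first 4 terms are: [-7, 35, -175, 875]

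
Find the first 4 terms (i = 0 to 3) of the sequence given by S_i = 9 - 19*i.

This is an arithmetic sequence.
i=0: S_0 = 9 + -19*0 = 9
i=1: S_1 = 9 + -19*1 = -10
i=2: S_2 = 9 + -19*2 = -29
i=3: S_3 = 9 + -19*3 = -48
The first 4 terms are: [9, -10, -29, -48]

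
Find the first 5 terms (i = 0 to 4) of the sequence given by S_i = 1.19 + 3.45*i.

This is an arithmetic sequence.
i=0: S_0 = 1.19 + 3.45*0 = 1.19
i=1: S_1 = 1.19 + 3.45*1 = 4.64
i=2: S_2 = 1.19 + 3.45*2 = 8.09
i=3: S_3 = 1.19 + 3.45*3 = 11.54
i=4: S_4 = 1.19 + 3.45*4 = 14.99
The first 5 terms are: [1.19, 4.64, 8.09, 11.54, 14.99]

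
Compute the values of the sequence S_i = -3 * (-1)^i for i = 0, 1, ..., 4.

This is a geometric sequence.
i=0: S_0 = -3 * (-1)^0 = -3
i=1: S_1 = -3 * (-1)^1 = 3
i=2: S_2 = -3 * (-1)^2 = -3
i=3: S_3 = -3 * (-1)^3 = 3
i=4: S_4 = -3 * (-1)^4 = -3
The first 5 terms are: [-3, 3, -3, 3, -3]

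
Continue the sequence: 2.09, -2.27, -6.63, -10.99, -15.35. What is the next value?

Differences: -2.27 - 2.09 = -4.36
This is an arithmetic sequence with common difference d = -4.36.
Next term = -15.35 + -4.36 = -19.71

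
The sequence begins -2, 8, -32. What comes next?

Ratios: 8 / -2 = -4.0
This is a geometric sequence with common ratio r = -4.
Next term = -32 * -4 = 128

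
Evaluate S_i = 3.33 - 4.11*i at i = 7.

S_7 = 3.33 + -4.11*7 = 3.33 + -28.77 = -25.44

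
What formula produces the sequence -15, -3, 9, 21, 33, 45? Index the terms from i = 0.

Check differences: -3 - -15 = 12
9 - -3 = 12
Common difference d = 12.
First term a = -15.
Formula: S_i = -15 + 12*i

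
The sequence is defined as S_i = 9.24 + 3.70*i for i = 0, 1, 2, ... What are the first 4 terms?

This is an arithmetic sequence.
i=0: S_0 = 9.24 + 3.7*0 = 9.24
i=1: S_1 = 9.24 + 3.7*1 = 12.94
i=2: S_2 = 9.24 + 3.7*2 = 16.64
i=3: S_3 = 9.24 + 3.7*3 = 20.34
The first 4 terms are: [9.24, 12.94, 16.64, 20.34]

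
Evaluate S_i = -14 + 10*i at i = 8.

S_8 = -14 + 10*8 = -14 + 80 = 66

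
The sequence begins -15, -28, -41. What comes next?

Differences: -28 - -15 = -13
This is an arithmetic sequence with common difference d = -13.
Next term = -41 + -13 = -54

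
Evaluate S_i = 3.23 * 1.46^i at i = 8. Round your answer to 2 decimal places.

S_8 = 3.23 * 1.46^8 ≈ 3.23 * 20.6454 ≈ 66.68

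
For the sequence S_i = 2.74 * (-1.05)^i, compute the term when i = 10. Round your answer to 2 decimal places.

S_10 = 2.74 * (-1.05)^10 ≈ 2.74 * 1.6289 ≈ 4.46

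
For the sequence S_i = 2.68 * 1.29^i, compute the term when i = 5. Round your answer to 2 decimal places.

S_5 = 2.68 * 1.29^5 ≈ 2.68 * 3.5723 ≈ 9.57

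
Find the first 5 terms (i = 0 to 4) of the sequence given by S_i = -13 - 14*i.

This is an arithmetic sequence.
i=0: S_0 = -13 + -14*0 = -13
i=1: S_1 = -13 + -14*1 = -27
i=2: S_2 = -13 + -14*2 = -41
i=3: S_3 = -13 + -14*3 = -55
i=4: S_4 = -13 + -14*4 = -69
The first 5 terms are: [-13, -27, -41, -55, -69]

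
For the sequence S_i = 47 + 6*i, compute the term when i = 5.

S_5 = 47 + 6*5 = 47 + 30 = 77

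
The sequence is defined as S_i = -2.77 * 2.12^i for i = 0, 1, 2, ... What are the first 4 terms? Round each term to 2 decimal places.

This is a geometric sequence.
i=0: S_0 = -2.77 * 2.12^0 = -2.77
i=1: S_1 = -2.77 * 2.12^1 ≈ -5.87
i=2: S_2 = -2.77 * 2.12^2 ≈ -12.45
i=3: S_3 = -2.77 * 2.12^3 ≈ -26.39
The first 4 terms are: [-2.77, -5.87, -12.45, -26.39]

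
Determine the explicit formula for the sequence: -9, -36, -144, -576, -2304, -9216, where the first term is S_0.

Check ratios: -36 / -9 = 4.0
Common ratio r = 4.
First term a = -9.
Formula: S_i = -9 * 4^i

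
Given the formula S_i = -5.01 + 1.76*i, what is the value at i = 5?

S_5 = -5.01 + 1.76*5 = -5.01 + 8.8 = 3.79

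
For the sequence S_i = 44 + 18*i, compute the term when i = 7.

S_7 = 44 + 18*7 = 44 + 126 = 170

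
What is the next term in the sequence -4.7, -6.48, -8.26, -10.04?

Differences: -6.48 - -4.7 = -1.78
This is an arithmetic sequence with common difference d = -1.78.
Next term = -10.04 + -1.78 = -11.82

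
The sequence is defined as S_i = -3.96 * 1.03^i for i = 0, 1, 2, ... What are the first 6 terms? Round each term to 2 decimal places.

This is a geometric sequence.
i=0: S_0 = -3.96 * 1.03^0 = -3.96
i=1: S_1 = -3.96 * 1.03^1 ≈ -4.08
i=2: S_2 = -3.96 * 1.03^2 ≈ -4.2
i=3: S_3 = -3.96 * 1.03^3 ≈ -4.33
i=4: S_4 = -3.96 * 1.03^4 ≈ -4.46
i=5: S_5 = -3.96 * 1.03^5 ≈ -4.59
The first 6 terms are: [-3.96, -4.08, -4.2, -4.33, -4.46, -4.59]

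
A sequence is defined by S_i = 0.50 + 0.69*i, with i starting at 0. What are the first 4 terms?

This is an arithmetic sequence.
i=0: S_0 = 0.5 + 0.69*0 = 0.5
i=1: S_1 = 0.5 + 0.69*1 = 1.19
i=2: S_2 = 0.5 + 0.69*2 = 1.88
i=3: S_3 = 0.5 + 0.69*3 = 2.57
The first 4 terms are: [0.5, 1.19, 1.88, 2.57]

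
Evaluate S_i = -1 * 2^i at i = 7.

S_7 = -1 * 2^7 = -1 * 128 = -128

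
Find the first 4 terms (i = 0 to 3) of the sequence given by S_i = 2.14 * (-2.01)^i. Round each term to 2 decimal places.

This is a geometric sequence.
i=0: S_0 = 2.14 * (-2.01)^0 = 2.14
i=1: S_1 = 2.14 * (-2.01)^1 ≈ -4.3
i=2: S_2 = 2.14 * (-2.01)^2 ≈ 8.65
i=3: S_3 = 2.14 * (-2.01)^3 ≈ -17.38
The first 4 terms are: [2.14, -4.3, 8.65, -17.38]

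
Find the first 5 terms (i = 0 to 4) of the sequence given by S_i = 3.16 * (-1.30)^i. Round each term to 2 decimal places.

This is a geometric sequence.
i=0: S_0 = 3.16 * (-1.3)^0 = 3.16
i=1: S_1 = 3.16 * (-1.3)^1 ≈ -4.11
i=2: S_2 = 3.16 * (-1.3)^2 ≈ 5.34
i=3: S_3 = 3.16 * (-1.3)^3 ≈ -6.94
i=4: S_4 = 3.16 * (-1.3)^4 ≈ 9.03
The first 5 terms are: [3.16, -4.11, 5.34, -6.94, 9.03]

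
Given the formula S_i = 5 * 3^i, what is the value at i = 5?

S_5 = 5 * 3^5 = 5 * 243 = 1215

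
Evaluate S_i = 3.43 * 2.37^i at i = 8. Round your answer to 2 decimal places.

S_8 = 3.43 * 2.37^8 ≈ 3.43 * 995.3751 ≈ 3414.14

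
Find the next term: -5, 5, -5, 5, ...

Ratios: 5 / -5 = -1.0
This is a geometric sequence with common ratio r = -1.
Next term = 5 * -1 = -5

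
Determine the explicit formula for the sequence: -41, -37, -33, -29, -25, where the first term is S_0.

Check differences: -37 - -41 = 4
-33 - -37 = 4
Common difference d = 4.
First term a = -41.
Formula: S_i = -41 + 4*i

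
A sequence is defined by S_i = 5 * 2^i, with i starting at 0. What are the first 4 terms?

This is a geometric sequence.
i=0: S_0 = 5 * 2^0 = 5
i=1: S_1 = 5 * 2^1 = 10
i=2: S_2 = 5 * 2^2 = 20
i=3: S_3 = 5 * 2^3 = 40
The first 4 terms are: [5, 10, 20, 40]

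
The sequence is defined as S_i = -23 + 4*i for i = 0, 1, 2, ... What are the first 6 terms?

This is an arithmetic sequence.
i=0: S_0 = -23 + 4*0 = -23
i=1: S_1 = -23 + 4*1 = -19
i=2: S_2 = -23 + 4*2 = -15
i=3: S_3 = -23 + 4*3 = -11
i=4: S_4 = -23 + 4*4 = -7
i=5: S_5 = -23 + 4*5 = -3
The first 6 terms are: [-23, -19, -15, -11, -7, -3]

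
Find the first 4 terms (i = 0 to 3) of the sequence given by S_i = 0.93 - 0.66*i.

This is an arithmetic sequence.
i=0: S_0 = 0.93 + -0.66*0 = 0.93
i=1: S_1 = 0.93 + -0.66*1 = 0.27
i=2: S_2 = 0.93 + -0.66*2 = -0.39
i=3: S_3 = 0.93 + -0.66*3 = -1.05
The first 4 terms are: [0.93, 0.27, -0.39, -1.05]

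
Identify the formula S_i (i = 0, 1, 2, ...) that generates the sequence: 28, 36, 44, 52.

Check differences: 36 - 28 = 8
44 - 36 = 8
Common difference d = 8.
First term a = 28.
Formula: S_i = 28 + 8*i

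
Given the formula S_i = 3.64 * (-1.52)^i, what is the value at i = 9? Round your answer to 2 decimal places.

S_9 = 3.64 * (-1.52)^9 ≈ 3.64 * -43.3104 ≈ -157.65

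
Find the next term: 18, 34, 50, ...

Differences: 34 - 18 = 16
This is an arithmetic sequence with common difference d = 16.
Next term = 50 + 16 = 66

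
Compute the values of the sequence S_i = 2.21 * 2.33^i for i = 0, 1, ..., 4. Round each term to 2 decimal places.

This is a geometric sequence.
i=0: S_0 = 2.21 * 2.33^0 = 2.21
i=1: S_1 = 2.21 * 2.33^1 ≈ 5.15
i=2: S_2 = 2.21 * 2.33^2 ≈ 12.0
i=3: S_3 = 2.21 * 2.33^3 ≈ 27.96
i=4: S_4 = 2.21 * 2.33^4 ≈ 65.14
The first 5 terms are: [2.21, 5.15, 12.0, 27.96, 65.14]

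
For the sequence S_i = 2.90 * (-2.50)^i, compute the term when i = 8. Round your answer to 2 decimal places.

S_8 = 2.9 * (-2.5)^8 ≈ 2.9 * 1525.8789 ≈ 4425.05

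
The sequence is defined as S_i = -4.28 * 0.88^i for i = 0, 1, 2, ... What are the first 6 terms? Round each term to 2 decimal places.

This is a geometric sequence.
i=0: S_0 = -4.28 * 0.88^0 = -4.28
i=1: S_1 = -4.28 * 0.88^1 ≈ -3.77
i=2: S_2 = -4.28 * 0.88^2 ≈ -3.31
i=3: S_3 = -4.28 * 0.88^3 ≈ -2.92
i=4: S_4 = -4.28 * 0.88^4 ≈ -2.57
i=5: S_5 = -4.28 * 0.88^5 ≈ -2.26
The first 6 terms are: [-4.28, -3.77, -3.31, -2.92, -2.57, -2.26]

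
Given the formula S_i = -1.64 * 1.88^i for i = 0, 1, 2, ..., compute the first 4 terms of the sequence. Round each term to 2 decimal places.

This is a geometric sequence.
i=0: S_0 = -1.64 * 1.88^0 = -1.64
i=1: S_1 = -1.64 * 1.88^1 ≈ -3.08
i=2: S_2 = -1.64 * 1.88^2 ≈ -5.8
i=3: S_3 = -1.64 * 1.88^3 ≈ -10.9
The first 4 terms are: [-1.64, -3.08, -5.8, -10.9]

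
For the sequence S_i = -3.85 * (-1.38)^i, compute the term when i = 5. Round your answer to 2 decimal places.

S_5 = -3.85 * (-1.38)^5 ≈ -3.85 * -5.0049 ≈ 19.27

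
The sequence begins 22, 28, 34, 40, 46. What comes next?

Differences: 28 - 22 = 6
This is an arithmetic sequence with common difference d = 6.
Next term = 46 + 6 = 52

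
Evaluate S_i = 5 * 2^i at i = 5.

S_5 = 5 * 2^5 = 5 * 32 = 160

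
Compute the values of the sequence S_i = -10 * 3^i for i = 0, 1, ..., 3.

This is a geometric sequence.
i=0: S_0 = -10 * 3^0 = -10
i=1: S_1 = -10 * 3^1 = -30
i=2: S_2 = -10 * 3^2 = -90
i=3: S_3 = -10 * 3^3 = -270
The first 4 terms are: [-10, -30, -90, -270]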